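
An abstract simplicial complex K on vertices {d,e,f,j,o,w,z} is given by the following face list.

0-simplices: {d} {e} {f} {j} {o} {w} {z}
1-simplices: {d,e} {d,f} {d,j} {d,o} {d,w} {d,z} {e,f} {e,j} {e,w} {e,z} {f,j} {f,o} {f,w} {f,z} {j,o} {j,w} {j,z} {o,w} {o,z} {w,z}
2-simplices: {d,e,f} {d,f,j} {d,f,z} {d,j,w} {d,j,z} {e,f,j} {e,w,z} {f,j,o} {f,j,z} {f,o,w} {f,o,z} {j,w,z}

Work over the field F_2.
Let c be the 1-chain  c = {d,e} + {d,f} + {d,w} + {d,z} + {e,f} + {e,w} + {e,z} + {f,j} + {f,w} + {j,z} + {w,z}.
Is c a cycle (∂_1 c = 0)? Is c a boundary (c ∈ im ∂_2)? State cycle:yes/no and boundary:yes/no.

cycle:yes boundary:no

n_0=7 n_1=20 n_2=12  [Z2]
∂1: piv[de,df,dj,do,dw,dz] rk=6  ker:ef,ej,ew,ez,fj,fo,fw,fz,jo,jw,jz,ow,oz,wz
∂2: piv[def,dfj,dfz,djw,djz,efj,ewz,fjo,fow,foz,jwz] rk=11  ker:fjz
∂1c = 0
c vs im∂2: residual ≠ 0 ⇒ not boundary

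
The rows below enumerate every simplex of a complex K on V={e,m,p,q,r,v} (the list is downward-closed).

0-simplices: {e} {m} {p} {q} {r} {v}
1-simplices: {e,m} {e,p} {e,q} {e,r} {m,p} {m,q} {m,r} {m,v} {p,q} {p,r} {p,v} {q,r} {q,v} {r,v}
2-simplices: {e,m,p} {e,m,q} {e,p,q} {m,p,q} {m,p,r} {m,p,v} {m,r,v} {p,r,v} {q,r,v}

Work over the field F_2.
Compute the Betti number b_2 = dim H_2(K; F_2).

b_2=2

n_0=6 n_1=14 n_2=9  [Z2]
∂1: piv[em,ep,eq,er,mv] rk=5  ker:mp,mq,mr,pq,pr,pv,qr,qv,rv
∂2: piv[emp,emq,epq,mpr,mpv,mrv,qrv] rk=7  ker:mpq,prv
b_2=(9−7)−0=2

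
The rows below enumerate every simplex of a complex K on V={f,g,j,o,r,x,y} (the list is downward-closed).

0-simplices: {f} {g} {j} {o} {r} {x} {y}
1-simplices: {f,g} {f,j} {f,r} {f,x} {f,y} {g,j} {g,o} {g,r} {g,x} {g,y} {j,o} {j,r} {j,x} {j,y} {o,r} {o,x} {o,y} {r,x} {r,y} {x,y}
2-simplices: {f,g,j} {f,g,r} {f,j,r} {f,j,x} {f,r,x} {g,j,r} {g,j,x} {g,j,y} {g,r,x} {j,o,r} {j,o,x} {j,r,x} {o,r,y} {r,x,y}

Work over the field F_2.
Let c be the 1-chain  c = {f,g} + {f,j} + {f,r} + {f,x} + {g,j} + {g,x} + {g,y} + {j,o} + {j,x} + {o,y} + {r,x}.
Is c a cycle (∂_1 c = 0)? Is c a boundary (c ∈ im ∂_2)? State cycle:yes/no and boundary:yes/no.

cycle:yes boundary:no

n_0=7 n_1=20 n_2=14  [Z2]
∂1: piv[fg,fj,fr,fx,fy,go] rk=6  ker:gj,gr,gx,gy,jo,jr,jx,jy,or,ox,oy,rx,ry,xy
∂2: piv[fgj,fgr,fjr,fjx,frx,gjx,gjy,jor,jox,ory,rxy] rk=11  ker:gjr,grx,jrx
∂1c = 0
c vs im∂2: residual ≠ 0 ⇒ not boundary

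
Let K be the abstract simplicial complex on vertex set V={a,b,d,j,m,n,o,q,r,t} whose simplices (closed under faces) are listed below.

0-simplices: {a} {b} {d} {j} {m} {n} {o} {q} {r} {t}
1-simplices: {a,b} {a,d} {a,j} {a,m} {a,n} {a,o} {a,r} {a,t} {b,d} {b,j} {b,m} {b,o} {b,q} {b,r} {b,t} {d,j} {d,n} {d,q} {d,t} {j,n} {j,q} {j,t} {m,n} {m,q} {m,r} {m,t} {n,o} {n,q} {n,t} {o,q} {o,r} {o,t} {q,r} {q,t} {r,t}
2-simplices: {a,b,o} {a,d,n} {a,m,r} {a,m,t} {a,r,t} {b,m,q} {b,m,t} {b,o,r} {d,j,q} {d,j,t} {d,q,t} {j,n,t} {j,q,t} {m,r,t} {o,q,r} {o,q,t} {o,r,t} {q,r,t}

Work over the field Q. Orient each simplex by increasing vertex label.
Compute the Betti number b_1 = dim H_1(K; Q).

n_0=10 n_1=35 n_2=18  [Q]
∂1: piv[ab,ad,aj,am,an,ao,ar,at,bq] rk=9  ker:bd,bj,bm,bo,br,bt,dj,dn,dq,dt,jn,jq,jt,mn,mq,mr,mt,no,nq,nt,oq,or,ot,qr,qt,rt
∂2: piv[abo,adn,amr,amt,art,bmq,bmt,bor,djq,djt,dqt,jnt,oqr,oqt,ort] rk=15  ker:jqt,mrt,qrt
b_1=(35−9)−15=11

b_1=11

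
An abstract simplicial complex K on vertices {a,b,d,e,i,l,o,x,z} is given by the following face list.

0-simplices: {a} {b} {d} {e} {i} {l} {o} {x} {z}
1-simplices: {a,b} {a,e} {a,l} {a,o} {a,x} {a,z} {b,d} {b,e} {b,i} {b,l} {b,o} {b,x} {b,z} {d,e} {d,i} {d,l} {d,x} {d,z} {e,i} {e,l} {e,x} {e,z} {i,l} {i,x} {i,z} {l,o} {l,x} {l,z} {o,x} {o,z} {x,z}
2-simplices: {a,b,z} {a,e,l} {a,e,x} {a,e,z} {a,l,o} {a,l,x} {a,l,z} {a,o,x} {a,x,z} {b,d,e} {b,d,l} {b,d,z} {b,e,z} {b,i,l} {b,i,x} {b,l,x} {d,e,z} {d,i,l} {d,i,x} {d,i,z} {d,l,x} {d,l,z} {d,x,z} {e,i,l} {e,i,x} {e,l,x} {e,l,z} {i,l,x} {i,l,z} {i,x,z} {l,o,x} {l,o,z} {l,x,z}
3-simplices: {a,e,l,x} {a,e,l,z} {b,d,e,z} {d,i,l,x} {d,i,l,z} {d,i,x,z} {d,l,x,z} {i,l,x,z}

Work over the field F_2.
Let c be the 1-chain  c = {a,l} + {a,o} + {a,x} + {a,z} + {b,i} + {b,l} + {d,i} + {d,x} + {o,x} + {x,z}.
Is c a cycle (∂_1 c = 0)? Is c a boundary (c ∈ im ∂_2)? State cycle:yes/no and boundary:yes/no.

n_0=9 n_1=31 n_2=33 n_3=8  [Z2]
∂1: piv[ab,ae,al,ao,ax,az,bd,bi] rk=8  ker:be,bl,bo,bx,bz,de,di,dl,dx,dz,ei,el,ex,ez,il,ix,iz,lo,lx,lz,ox,oz,xz
∂2: piv[abz,ael,aex,aez,alo,alx,alz,aox,axz,bde,bdl,bdz,bez,bil,bix,blx,dil,dix,diz,dlz,eil,loz] rk=22  ker:dez,dlx,dxz,eix,elx,elz,ilx,ilz,ixz,lox,lxz
∂3: piv[aelx,aelz,bdez,dilx,dilz,dixz,dlxz] rk=7  ker:ilxz
∂1c = 0
c vs im∂2: reduces to 0 ⇒ boundary

cycle:yes boundary:yes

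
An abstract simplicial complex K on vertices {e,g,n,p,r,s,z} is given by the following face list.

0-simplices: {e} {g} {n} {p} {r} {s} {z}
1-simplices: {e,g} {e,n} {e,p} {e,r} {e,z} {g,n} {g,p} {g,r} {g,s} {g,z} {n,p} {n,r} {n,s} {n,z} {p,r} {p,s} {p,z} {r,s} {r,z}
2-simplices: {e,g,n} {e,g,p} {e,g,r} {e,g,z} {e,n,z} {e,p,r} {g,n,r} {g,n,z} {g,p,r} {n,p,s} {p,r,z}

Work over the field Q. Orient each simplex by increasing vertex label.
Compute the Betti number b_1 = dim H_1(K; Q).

b_1=4

n_0=7 n_1=19 n_2=11  [Q]
∂1: piv[eg,en,ep,er,ez,gs] rk=6  ker:gn,gp,gr,gz,np,nr,ns,nz,pr,ps,pz,rs,rz
∂2: piv[egn,egp,egr,egz,enz,epr,gnr,nps,prz] rk=9  ker:gnz,gpr
b_1=(19−6)−9=4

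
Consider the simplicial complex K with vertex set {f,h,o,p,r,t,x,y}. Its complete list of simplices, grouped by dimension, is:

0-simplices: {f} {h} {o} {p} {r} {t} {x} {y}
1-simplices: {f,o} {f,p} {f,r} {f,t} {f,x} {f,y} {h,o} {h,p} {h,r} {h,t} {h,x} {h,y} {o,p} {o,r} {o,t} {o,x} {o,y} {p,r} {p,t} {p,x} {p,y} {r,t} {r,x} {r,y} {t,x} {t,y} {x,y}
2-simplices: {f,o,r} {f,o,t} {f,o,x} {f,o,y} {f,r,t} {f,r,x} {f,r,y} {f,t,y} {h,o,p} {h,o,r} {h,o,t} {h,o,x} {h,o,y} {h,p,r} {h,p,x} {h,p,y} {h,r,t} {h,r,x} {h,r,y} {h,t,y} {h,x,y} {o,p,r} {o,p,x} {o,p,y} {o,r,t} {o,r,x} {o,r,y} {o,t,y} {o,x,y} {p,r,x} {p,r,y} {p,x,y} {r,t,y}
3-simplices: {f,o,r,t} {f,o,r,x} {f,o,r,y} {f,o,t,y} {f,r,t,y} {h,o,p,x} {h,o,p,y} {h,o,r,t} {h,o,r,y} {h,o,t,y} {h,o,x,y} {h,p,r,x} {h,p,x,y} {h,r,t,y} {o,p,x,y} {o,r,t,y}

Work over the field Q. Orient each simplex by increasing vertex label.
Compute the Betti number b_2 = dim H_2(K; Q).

b_2=3

n_0=8 n_1=27 n_2=33 n_3=16  [Q]
∂1: piv[fo,fp,fr,ft,fx,fy,ho] rk=7  ker:hp,hr,ht,hx,hy,op,or,ot,ox,oy,pr,pt,px,py,rt,rx,ry,tx,ty,xy
∂2: piv[for,fot,fox,foy,frt,frx,fry,fty,hop,hor,hot,hox,hoy,hpr,hpx,hpy,hxy] rk=17  ker:hrt,hrx,hry,hty,opr,opx,opy,ort,orx,ory,oty,oxy,prx,pry,pxy,rty
∂3: piv[fort,forx,fory,foty,frty,hopx,hopy,hort,hory,hoty,hoxy,hprx,hpxy] rk=13  ker:hrty,opxy,orty
b_2=(33−17)−13=3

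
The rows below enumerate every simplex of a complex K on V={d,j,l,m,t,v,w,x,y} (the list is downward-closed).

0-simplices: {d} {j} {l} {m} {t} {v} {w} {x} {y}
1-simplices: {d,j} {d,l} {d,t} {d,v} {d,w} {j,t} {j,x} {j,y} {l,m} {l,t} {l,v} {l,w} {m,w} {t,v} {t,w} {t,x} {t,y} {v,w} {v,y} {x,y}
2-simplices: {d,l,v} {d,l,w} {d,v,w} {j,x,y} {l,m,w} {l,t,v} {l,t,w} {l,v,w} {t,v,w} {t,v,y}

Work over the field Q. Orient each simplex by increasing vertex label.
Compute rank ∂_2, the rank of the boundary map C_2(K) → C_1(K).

n_0=9 n_1=20 n_2=10  [Q]
∂1: piv[dj,dl,dt,dv,dw,jx,jy,lm] rk=8  ker:jt,lt,lv,lw,mw,tv,tw,tx,ty,vw,vy,xy
∂2: piv[dlv,dlw,dvw,jxy,lmw,ltv,ltw,tvy] rk=8  ker:lvw,tvw
rk∂_2=8

rank∂_2=8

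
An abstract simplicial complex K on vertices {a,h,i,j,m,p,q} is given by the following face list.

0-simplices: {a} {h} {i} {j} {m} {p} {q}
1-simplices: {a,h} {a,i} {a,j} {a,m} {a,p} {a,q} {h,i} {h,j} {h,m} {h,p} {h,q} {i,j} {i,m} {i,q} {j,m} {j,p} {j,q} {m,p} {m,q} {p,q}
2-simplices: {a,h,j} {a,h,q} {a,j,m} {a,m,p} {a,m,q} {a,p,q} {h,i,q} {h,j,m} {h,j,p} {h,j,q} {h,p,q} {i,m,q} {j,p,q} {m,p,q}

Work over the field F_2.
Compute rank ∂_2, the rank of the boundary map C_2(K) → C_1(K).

n_0=7 n_1=20 n_2=14  [Z2]
∂1: piv[ah,ai,aj,am,ap,aq] rk=6  ker:hi,hj,hm,hp,hq,ij,im,iq,jm,jp,jq,mp,mq,pq
∂2: piv[ahj,ahq,ajm,amp,amq,apq,hiq,hjm,hjp,hjq,hpq,imq] rk=12  ker:jpq,mpq
rk∂_2=12

rank∂_2=12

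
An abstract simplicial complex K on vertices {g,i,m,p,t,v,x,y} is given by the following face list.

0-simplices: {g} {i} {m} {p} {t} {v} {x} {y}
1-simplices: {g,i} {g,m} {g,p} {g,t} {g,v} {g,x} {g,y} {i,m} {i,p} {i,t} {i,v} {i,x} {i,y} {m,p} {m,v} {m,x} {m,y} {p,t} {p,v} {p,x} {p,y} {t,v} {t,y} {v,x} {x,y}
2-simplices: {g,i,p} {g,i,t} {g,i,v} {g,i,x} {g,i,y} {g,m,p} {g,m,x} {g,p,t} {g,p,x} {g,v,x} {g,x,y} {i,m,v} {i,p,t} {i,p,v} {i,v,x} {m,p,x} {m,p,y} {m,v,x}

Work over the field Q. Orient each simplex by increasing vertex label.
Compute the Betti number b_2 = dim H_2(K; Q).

b_2=3

n_0=8 n_1=25 n_2=18  [Q]
∂1: piv[gi,gm,gp,gt,gv,gx,gy] rk=7  ker:im,ip,it,iv,ix,iy,mp,mv,mx,my,pt,pv,px,py,tv,ty,vx,xy
∂2: piv[gip,git,giv,gix,giy,gmp,gmx,gpt,gpx,gvx,gxy,imv,ipv,mpy,mvx] rk=15  ker:ipt,ivx,mpx
b_2=(18−15)−0=3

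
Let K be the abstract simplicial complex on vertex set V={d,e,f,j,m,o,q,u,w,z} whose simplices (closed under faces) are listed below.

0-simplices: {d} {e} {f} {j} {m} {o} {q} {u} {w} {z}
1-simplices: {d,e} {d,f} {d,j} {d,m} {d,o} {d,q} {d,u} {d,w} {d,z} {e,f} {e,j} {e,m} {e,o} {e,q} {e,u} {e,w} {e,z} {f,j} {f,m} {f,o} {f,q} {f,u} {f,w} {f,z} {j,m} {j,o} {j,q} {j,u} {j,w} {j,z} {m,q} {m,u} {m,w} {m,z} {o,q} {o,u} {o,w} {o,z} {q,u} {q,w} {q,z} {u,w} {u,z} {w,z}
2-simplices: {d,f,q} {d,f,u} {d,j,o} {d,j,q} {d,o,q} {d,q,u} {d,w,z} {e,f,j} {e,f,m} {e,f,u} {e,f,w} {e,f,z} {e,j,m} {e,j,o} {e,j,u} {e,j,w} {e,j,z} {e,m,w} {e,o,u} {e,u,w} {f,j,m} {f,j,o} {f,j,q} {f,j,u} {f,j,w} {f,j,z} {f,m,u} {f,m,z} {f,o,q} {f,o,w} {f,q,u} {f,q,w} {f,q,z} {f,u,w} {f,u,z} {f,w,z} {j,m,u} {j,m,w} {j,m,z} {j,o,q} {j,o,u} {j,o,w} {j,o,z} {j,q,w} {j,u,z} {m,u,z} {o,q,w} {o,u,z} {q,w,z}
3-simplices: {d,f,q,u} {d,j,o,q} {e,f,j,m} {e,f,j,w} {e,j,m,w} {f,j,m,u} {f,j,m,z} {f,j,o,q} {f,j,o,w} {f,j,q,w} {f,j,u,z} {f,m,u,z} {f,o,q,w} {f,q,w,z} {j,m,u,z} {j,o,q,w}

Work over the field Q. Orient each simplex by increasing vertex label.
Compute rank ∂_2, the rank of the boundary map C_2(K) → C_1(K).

n_0=10 n_1=44 n_2=49 n_3=16  [Q]
∂1: piv[de,df,dj,dm,do,dq,du,dw,dz] rk=9  ker:ef,ej,em,eo,eq,eu,ew,ez,fj,fm,fo,fq,fu,fw,fz,jm,jo,jq,ju,jw,jz,mq,mu,mw,mz,oq,ou,ow,oz,qu,qw,qz,uw,uz,wz
∂2: piv[dfq,dfu,djo,djq,doq,dqu,dwz,efj,efm,efu,efw,efz,ejm,ejo,eju,ejw,ejz,emw,eou,euw,fjo,fjq,fmu,fmz,fow,fqw,fqz,fuz,fwz,joz] rk=30  ker:fjm,fju,fjw,fjz,foq,fqu,fuw,jmu,jmw,jmz,joq,jou,jow,jqw,juz,muz,oqw,ouz,qwz
∂3: piv[dfqu,djoq,efjm,efjw,ejmw,fjmu,fjmz,fjoq,fjow,fjqw,fjuz,fmuz,foqw,fqwz] rk=14  ker:jmuz,joqw
rk∂_2=30

rank∂_2=30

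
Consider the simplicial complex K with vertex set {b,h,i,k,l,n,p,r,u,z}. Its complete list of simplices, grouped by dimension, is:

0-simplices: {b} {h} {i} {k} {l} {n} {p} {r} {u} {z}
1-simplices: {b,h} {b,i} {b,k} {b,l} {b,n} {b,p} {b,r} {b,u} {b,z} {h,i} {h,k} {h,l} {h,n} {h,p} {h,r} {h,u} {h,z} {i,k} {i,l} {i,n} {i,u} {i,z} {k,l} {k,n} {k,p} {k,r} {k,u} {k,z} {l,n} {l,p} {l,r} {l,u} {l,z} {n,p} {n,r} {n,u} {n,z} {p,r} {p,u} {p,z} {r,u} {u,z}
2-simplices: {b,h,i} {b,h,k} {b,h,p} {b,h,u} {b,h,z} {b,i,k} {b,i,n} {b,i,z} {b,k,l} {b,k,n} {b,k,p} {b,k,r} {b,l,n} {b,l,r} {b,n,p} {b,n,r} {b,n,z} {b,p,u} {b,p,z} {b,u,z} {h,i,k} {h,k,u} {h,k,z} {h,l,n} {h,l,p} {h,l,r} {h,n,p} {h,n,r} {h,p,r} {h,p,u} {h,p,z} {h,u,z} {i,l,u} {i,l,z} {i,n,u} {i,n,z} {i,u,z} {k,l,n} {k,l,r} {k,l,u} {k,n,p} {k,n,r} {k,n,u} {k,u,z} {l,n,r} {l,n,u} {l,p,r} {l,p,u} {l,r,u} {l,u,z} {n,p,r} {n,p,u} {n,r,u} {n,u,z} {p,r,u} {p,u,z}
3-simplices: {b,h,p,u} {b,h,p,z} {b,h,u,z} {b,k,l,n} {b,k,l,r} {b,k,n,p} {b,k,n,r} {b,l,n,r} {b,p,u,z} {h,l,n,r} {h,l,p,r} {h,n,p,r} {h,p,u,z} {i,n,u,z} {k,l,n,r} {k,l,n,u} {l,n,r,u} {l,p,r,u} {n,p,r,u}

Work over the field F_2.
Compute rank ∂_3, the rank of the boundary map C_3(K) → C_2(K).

n_0=10 n_1=42 n_2=56 n_3=19  [Z2]
∂1: piv[bh,bi,bk,bl,bn,bp,br,bu,bz] rk=9  ker:hi,hk,hl,hn,hp,hr,hu,hz,ik,il,in,iu,iz,kl,kn,kp,kr,ku,kz,ln,lp,lr,lu,lz,np,nr,nu,nz,pr,pu,pz,ru,uz
∂2: piv[bhi,bhk,bhp,bhu,bhz,bik,bin,biz,bkl,bkn,bkp,bkr,bln,blr,bnp,bnr,bnz,bpu,bpz,buz,hku,hkz,hln,hlp,hlr,hnp,hpr,ilu,ilz,inu,iuz,klu,lru] rk=33  ker:hik,hnr,hpu,hpz,huz,inz,kln,klr,knp,knr,knu,kuz,lnr,lnu,lpr,lpu,luz,npr,npu,nru,nuz,pru,puz
∂3: piv[bhpu,bhpz,bhuz,bkln,bklr,bknp,bknr,blnr,bpuz,hlnr,hlpr,hnpr,inuz,klnu,lnru,lpru,npru] rk=17  ker:hpuz,klnr
rk∂_3=17

rank∂_3=17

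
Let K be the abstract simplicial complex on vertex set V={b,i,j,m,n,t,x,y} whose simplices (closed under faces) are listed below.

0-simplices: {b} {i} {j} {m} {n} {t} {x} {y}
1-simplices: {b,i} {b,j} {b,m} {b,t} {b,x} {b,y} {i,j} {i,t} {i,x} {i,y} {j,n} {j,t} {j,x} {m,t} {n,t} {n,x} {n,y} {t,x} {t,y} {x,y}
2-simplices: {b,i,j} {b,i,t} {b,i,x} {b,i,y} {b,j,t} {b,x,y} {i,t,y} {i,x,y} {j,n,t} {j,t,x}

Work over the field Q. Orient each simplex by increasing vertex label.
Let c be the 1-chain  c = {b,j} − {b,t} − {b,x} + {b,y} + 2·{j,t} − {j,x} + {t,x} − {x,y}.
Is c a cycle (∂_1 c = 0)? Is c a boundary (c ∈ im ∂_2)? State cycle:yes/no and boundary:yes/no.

cycle:yes boundary:yes

n_0=8 n_1=20 n_2=10  [Q]
∂1: piv[bi,bj,bm,bt,bx,by,jn] rk=7  ker:ij,it,ix,iy,jt,jx,mt,nt,nx,ny,tx,ty,xy
∂2: piv[bij,bit,bix,biy,bjt,bxy,ity,jnt,jtx] rk=9  ker:ixy
∂1c = 0
c vs im∂2: reduces to 0 ⇒ boundary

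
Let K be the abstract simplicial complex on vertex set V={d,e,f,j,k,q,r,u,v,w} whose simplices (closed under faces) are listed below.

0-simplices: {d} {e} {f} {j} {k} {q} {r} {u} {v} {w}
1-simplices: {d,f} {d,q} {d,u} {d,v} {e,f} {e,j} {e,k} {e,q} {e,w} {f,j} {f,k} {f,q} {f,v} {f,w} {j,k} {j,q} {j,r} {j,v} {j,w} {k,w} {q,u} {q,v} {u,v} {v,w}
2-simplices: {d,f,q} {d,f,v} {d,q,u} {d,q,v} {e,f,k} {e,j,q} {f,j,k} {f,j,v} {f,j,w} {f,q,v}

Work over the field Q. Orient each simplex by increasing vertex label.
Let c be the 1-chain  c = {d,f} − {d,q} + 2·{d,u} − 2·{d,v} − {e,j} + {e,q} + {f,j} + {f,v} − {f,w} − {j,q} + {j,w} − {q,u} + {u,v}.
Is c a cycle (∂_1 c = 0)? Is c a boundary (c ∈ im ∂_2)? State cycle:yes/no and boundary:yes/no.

cycle:yes boundary:no

n_0=10 n_1=24 n_2=10  [Q]
∂1: piv[df,dq,du,dv,ef,ej,ek,ew,jr] rk=9  ker:eq,fj,fk,fq,fv,fw,jk,jq,jv,jw,kw,qu,qv,uv,vw
∂2: piv[dfq,dfv,dqu,dqv,efk,ejq,fjk,fjv,fjw] rk=9  ker:fqv
∂1c = 0
c vs im∂2: residual ≠ 0 ⇒ not boundary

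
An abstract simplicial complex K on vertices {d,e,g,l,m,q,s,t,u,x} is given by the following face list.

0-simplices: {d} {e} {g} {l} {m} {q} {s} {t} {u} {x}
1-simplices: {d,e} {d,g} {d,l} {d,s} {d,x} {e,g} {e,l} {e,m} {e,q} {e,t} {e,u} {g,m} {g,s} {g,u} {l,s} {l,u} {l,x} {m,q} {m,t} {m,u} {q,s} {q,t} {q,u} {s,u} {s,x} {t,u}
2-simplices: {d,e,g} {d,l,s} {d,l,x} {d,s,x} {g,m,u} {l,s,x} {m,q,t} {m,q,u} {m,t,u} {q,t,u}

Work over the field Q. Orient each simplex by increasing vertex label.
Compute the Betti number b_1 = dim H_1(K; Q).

n_0=10 n_1=26 n_2=10  [Q]
∂1: piv[de,dg,dl,ds,dx,em,eq,et,eu] rk=9  ker:eg,el,gm,gs,gu,ls,lu,lx,mq,mt,mu,qs,qt,qu,su,sx,tu
∂2: piv[deg,dls,dlx,dsx,gmu,mqt,mqu,mtu] rk=8  ker:lsx,qtu
b_1=(26−9)−8=9

b_1=9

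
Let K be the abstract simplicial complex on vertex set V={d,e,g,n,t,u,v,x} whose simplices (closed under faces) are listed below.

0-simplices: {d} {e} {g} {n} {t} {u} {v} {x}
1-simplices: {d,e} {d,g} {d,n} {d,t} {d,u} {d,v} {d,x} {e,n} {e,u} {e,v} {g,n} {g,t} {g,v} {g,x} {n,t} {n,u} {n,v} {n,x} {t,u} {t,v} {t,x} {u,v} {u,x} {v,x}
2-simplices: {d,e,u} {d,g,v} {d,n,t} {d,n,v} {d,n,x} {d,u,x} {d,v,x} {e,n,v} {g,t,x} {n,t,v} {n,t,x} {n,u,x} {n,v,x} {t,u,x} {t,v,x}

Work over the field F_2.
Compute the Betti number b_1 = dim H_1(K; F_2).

b_1=4

n_0=8 n_1=24 n_2=15  [Z2]
∂1: piv[de,dg,dn,dt,du,dv,dx] rk=7  ker:en,eu,ev,gn,gt,gv,gx,nt,nu,nv,nx,tu,tv,tx,uv,ux,vx
∂2: piv[deu,dgv,dnt,dnv,dnx,dux,dvx,env,gtx,ntv,ntx,nux,tux] rk=13  ker:nvx,tvx
b_1=(24−7)−13=4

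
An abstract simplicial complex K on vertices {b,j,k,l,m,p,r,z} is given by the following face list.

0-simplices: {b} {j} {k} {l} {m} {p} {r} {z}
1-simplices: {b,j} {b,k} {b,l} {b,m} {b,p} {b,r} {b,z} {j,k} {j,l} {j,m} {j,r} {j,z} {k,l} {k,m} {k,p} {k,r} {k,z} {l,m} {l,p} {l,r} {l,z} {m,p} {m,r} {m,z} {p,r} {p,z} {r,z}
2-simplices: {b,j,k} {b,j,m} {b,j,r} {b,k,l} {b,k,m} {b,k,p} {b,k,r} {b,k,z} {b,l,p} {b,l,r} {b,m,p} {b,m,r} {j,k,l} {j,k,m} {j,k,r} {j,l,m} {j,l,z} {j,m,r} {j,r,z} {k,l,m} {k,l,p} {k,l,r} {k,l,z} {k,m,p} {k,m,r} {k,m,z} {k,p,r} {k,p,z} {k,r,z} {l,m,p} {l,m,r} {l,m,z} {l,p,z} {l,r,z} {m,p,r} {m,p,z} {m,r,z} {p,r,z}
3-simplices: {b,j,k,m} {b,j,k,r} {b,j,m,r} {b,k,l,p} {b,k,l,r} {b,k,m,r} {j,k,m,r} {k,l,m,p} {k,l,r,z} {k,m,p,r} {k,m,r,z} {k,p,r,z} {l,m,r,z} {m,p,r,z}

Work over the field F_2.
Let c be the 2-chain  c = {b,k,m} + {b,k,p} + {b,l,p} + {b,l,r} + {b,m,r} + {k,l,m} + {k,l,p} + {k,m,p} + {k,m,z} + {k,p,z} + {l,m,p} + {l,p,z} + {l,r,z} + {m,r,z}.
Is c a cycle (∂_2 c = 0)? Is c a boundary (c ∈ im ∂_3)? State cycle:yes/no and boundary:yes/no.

cycle:yes boundary:no

n_0=8 n_1=27 n_2=38 n_3=14  [Z2]
∂1: piv[bj,bk,bl,bm,bp,br,bz] rk=7  ker:jk,jl,jm,jr,jz,kl,km,kp,kr,kz,lm,lp,lr,lz,mp,mr,mz,pr,pz,rz
∂2: piv[bjk,bjm,bjr,bkl,bkm,bkp,bkr,bkz,blp,blr,bmp,bmr,jkl,jlm,jlz,jrz,klz,kmz,kpr,kpz] rk=20  ker:jkm,jkr,jmr,klm,klp,klr,kmp,kmr,krz,lmp,lmr,lmz,lpz,lrz,mpr,mpz,mrz,prz
∂3: piv[bjkm,bjkr,bjmr,bklp,bklr,bkmr,klmp,klrz,kmpr,kmrz,kprz,lmrz,mprz] rk=13  ker:jkmr
∂2c = 0
c vs im∂3: residual ≠ 0 ⇒ not boundary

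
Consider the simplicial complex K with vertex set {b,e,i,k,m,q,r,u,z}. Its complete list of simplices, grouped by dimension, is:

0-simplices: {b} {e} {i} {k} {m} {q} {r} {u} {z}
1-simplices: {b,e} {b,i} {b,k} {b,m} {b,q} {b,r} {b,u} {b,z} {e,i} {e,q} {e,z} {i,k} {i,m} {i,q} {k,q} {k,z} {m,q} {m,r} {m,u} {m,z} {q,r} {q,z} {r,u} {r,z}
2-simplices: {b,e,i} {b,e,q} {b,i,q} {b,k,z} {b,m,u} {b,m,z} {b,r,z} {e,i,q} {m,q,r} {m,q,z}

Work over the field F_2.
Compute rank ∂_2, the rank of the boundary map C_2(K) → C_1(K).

rank∂_2=9

n_0=9 n_1=24 n_2=10  [Z2]
∂1: piv[be,bi,bk,bm,bq,br,bu,bz] rk=8  ker:ei,eq,ez,ik,im,iq,kq,kz,mq,mr,mu,mz,qr,qz,ru,rz
∂2: piv[bei,beq,biq,bkz,bmu,bmz,brz,mqr,mqz] rk=9  ker:eiq
rk∂_2=9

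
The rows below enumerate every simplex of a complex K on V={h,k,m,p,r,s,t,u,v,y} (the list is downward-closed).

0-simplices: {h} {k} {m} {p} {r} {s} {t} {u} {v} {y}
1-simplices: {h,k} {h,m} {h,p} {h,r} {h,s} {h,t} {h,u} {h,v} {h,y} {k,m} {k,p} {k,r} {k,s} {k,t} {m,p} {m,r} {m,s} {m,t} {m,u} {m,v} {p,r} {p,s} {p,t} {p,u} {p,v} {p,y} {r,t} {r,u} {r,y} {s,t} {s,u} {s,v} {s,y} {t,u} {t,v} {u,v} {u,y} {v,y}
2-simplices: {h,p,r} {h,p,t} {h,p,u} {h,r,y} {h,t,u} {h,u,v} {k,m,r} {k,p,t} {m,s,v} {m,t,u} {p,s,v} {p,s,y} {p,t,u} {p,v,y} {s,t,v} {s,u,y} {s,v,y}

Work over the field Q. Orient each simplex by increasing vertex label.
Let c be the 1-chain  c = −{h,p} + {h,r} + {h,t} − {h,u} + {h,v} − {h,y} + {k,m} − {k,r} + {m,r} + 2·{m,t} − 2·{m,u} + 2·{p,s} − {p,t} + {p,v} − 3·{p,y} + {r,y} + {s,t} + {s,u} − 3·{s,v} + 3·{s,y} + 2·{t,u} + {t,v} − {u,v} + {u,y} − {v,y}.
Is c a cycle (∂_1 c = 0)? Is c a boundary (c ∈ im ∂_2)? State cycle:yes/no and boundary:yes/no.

cycle:yes boundary:yes

n_0=10 n_1=38 n_2=17  [Q]
∂1: piv[hk,hm,hp,hr,hs,ht,hu,hv,hy] rk=9  ker:km,kp,kr,ks,kt,mp,mr,ms,mt,mu,mv,pr,ps,pt,pu,pv,py,rt,ru,ry,st,su,sv,sy,tu,tv,uv,uy,vy
∂2: piv[hpr,hpt,hpu,hry,htu,huv,kmr,kpt,msv,mtu,psv,psy,pvy,stv,suy] rk=15  ker:ptu,svy
∂1c = 0
c vs im∂2: reduces to 0 ⇒ boundary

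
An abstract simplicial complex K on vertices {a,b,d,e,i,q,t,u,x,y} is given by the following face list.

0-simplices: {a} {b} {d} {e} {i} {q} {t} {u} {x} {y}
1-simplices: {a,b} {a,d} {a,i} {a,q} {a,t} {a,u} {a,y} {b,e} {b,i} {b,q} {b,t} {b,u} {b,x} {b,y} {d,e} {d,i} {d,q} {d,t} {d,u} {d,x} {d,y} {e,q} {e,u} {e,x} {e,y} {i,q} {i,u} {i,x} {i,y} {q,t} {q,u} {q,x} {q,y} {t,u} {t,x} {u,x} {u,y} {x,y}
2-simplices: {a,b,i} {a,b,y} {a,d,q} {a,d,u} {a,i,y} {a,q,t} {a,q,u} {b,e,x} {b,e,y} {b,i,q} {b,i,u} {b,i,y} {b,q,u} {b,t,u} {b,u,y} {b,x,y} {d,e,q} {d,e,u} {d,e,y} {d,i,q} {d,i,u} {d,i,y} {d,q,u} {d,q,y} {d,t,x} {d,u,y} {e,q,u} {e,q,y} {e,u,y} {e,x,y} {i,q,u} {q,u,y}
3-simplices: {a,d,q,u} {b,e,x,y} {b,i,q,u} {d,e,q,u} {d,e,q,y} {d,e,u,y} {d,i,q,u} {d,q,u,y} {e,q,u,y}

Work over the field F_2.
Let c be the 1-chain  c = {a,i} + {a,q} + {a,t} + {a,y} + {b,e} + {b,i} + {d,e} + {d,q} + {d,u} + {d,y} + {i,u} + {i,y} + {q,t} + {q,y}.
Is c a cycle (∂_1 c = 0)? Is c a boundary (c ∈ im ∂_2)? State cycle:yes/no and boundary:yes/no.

cycle:yes boundary:yes

n_0=10 n_1=38 n_2=32 n_3=9  [Z2]
∂1: piv[ab,ad,ai,aq,at,au,ay,be,bx] rk=9  ker:bi,bq,bt,bu,by,de,di,dq,dt,du,dx,dy,eq,eu,ex,ey,iq,iu,ix,iy,qt,qu,qx,qy,tu,tx,ux,uy,xy
∂2: piv[abi,aby,adq,adu,aiy,aqt,aqu,bex,bey,biq,biu,bqu,btu,buy,bxy,deq,deu,dey,diq,diy,dqy,dtx] rk=22  ker:biy,diu,dqu,duy,equ,eqy,euy,exy,iqu,quy
∂3: piv[adqu,bexy,biqu,dequ,deqy,deuy,diqu,dquy] rk=8  ker:equy
∂1c = 0
c vs im∂2: reduces to 0 ⇒ boundary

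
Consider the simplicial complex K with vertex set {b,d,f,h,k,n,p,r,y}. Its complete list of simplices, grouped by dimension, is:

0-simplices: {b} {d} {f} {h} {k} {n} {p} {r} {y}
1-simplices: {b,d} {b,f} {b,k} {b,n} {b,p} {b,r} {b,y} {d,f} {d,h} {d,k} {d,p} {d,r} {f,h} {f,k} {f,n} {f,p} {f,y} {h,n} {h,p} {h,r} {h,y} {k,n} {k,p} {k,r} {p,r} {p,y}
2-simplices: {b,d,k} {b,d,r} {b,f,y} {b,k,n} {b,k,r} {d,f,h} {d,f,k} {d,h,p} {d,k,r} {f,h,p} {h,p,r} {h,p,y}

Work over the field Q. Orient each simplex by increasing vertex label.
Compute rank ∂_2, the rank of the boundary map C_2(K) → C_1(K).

n_0=9 n_1=26 n_2=12  [Q]
∂1: piv[bd,bf,bk,bn,bp,br,by,dh] rk=8  ker:df,dk,dp,dr,fh,fk,fn,fp,fy,hn,hp,hr,hy,kn,kp,kr,pr,py
∂2: piv[bdk,bdr,bfy,bkn,bkr,dfh,dfk,dhp,fhp,hpr,hpy] rk=11  ker:dkr
rk∂_2=11

rank∂_2=11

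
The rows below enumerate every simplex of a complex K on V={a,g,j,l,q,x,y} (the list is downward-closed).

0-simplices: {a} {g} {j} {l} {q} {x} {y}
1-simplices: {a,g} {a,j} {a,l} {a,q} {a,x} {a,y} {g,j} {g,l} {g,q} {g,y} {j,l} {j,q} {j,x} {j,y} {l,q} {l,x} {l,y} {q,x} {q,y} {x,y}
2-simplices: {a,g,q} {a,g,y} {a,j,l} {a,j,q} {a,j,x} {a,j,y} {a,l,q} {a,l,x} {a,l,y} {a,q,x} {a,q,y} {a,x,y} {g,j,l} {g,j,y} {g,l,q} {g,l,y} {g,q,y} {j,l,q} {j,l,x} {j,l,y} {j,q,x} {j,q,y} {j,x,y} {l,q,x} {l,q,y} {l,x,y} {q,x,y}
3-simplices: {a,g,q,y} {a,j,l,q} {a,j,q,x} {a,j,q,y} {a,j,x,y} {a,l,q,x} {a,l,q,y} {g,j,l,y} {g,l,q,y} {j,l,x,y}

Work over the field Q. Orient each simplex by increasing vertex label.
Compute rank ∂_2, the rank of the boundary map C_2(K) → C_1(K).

rank∂_2=14

n_0=7 n_1=20 n_2=27 n_3=10  [Q]
∂1: piv[ag,aj,al,aq,ax,ay] rk=6  ker:gj,gl,gq,gy,jl,jq,jx,jy,lq,lx,ly,qx,qy,xy
∂2: piv[agq,agy,ajl,ajq,ajx,ajy,alq,alx,aly,aqx,aqy,axy,gjl,gjy] rk=14  ker:glq,gly,gqy,jlq,jlx,jly,jqx,jqy,jxy,lqx,lqy,lxy,qxy
∂3: piv[agqy,ajlq,ajqx,ajqy,ajxy,alqx,alqy,gjly,glqy,jlxy] rk=10
rk∂_2=14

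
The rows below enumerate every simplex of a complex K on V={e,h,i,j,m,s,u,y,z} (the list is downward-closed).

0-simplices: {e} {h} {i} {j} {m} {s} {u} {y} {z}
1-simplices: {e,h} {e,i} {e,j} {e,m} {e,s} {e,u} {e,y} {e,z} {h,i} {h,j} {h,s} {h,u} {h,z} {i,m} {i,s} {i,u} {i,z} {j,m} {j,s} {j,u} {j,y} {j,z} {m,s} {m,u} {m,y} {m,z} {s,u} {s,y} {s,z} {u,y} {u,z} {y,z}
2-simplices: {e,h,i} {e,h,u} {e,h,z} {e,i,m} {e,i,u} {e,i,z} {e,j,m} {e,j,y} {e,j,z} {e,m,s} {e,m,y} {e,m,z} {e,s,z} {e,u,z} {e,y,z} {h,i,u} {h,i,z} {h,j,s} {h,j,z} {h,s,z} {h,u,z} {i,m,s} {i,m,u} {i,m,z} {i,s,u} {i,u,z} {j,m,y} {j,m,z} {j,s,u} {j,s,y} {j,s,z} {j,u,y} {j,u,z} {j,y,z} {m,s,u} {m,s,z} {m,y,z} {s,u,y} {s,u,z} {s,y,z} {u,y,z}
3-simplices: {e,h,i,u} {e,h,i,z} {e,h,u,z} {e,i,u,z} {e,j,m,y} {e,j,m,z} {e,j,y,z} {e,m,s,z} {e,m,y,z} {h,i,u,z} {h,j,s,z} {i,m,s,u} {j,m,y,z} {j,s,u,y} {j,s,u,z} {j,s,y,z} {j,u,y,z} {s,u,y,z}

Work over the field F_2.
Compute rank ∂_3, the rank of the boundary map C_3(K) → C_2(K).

rank∂_3=15

n_0=9 n_1=32 n_2=41 n_3=18  [Z2]
∂1: piv[eh,ei,ej,em,es,eu,ey,ez] rk=8  ker:hi,hj,hs,hu,hz,im,is,iu,iz,jm,js,ju,jy,jz,ms,mu,my,mz,su,sy,sz,uy,uz,yz
∂2: piv[ehi,ehu,ehz,eim,eiu,eiz,ejm,ejy,ejz,ems,emy,emz,esz,euz,eyz,hjs,hjz,hsz,ims,imu,isu,jsu,jsy,juy] rk=24  ker:hiu,hiz,huz,imz,iuz,jmy,jmz,jsz,juz,jyz,msu,msz,myz,suy,suz,syz,uyz
∂3: piv[ehiu,ehiz,ehuz,eiuz,ejmy,ejmz,ejyz,emsz,emyz,hjsz,imsu,jsuy,jsuz,jsyz,juyz] rk=15  ker:hiuz,jmyz,suyz
rk∂_3=15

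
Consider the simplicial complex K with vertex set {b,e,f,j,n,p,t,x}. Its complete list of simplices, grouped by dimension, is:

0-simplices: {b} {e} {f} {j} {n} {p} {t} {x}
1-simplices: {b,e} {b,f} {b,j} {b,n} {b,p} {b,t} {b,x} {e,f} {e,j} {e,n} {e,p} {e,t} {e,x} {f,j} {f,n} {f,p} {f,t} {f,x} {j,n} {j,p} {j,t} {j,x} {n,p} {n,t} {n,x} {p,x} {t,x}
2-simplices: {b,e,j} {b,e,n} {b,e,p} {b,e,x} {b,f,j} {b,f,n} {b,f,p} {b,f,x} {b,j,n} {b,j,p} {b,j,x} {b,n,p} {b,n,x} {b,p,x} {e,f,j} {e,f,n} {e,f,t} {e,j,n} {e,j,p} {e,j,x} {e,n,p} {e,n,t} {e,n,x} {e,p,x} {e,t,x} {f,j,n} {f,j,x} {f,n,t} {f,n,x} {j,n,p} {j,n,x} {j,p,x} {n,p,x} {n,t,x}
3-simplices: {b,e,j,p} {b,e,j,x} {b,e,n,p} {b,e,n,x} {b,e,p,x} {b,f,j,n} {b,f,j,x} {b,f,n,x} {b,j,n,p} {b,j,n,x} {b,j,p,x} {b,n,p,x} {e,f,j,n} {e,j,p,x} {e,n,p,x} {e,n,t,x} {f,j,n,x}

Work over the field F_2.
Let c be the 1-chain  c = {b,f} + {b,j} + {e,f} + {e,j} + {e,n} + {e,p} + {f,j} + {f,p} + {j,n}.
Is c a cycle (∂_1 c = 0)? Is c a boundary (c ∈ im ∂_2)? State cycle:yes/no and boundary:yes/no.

n_0=8 n_1=27 n_2=34 n_3=17  [Z2]
∂1: piv[be,bf,bj,bn,bp,bt,bx] rk=7  ker:ef,ej,en,ep,et,ex,fj,fn,fp,ft,fx,jn,jp,jt,jx,np,nt,nx,px,tx
∂2: piv[bej,ben,bep,bex,bfj,bfn,bfp,bfx,bjn,bjp,bjx,bnp,bnx,bpx,efj,eft,ent,etx] rk=18  ker:efn,ejn,ejp,ejx,enp,enx,epx,fjn,fjx,fnt,fnx,jnp,jnx,jpx,npx,ntx
∂3: piv[bejp,bejx,benp,benx,bepx,bfjn,bfjx,bfnx,bjnp,bjnx,bjpx,bnpx,efjn,entx] rk=14  ker:ejpx,enpx,fjnx
∂1c = 0
c vs im∂2: reduces to 0 ⇒ boundary

cycle:yes boundary:yes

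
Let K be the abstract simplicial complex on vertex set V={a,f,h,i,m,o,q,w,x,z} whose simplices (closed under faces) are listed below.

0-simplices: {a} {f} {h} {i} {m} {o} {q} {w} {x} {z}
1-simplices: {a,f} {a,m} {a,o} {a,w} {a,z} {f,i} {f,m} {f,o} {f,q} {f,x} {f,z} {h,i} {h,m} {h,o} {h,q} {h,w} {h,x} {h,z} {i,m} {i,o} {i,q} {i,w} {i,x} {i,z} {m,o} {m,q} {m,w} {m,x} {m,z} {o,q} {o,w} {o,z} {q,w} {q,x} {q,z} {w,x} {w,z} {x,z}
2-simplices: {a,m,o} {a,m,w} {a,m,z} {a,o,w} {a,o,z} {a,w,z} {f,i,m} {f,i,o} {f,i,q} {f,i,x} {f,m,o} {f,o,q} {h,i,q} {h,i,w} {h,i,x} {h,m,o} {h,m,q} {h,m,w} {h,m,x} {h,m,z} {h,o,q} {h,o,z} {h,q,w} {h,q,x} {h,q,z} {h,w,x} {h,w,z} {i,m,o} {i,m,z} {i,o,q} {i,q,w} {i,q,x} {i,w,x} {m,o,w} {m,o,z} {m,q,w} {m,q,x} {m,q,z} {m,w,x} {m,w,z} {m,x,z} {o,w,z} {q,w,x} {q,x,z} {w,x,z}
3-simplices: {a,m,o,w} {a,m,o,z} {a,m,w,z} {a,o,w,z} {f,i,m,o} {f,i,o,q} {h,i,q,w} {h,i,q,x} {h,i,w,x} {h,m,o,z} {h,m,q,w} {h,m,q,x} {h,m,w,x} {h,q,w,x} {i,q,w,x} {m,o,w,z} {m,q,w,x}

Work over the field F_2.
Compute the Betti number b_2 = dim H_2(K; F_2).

n_0=10 n_1=38 n_2=45 n_3=17  [Z2]
∂1: piv[af,am,ao,aw,az,fi,fq,fx,hi] rk=9  ker:fm,fo,fz,hm,ho,hq,hw,hx,hz,im,io,iq,iw,ix,iz,mo,mq,mw,mx,mz,oq,ow,oz,qw,qx,qz,wx,wz,xz
∂2: piv[amo,amw,amz,aow,aoz,awz,fim,fio,fiq,fix,fmo,foq,hiq,hiw,hix,hmo,hmq,hmw,hmx,hmz,hoq,hqw,hqx,hqz,hwx,imz,mxz] rk=27  ker:hoz,hwz,imo,ioq,iqw,iqx,iwx,mow,moz,mqw,mqx,mqz,mwx,mwz,owz,qwx,qxz,wxz
∂3: piv[amow,amoz,amwz,aowz,fimo,fioq,hiqw,hiqx,hiwx,hmoz,hmqw,hmqx,hmwx,hqwx] rk=14  ker:iqwx,mowz,mqwx
b_2=(45−27)−14=4

b_2=4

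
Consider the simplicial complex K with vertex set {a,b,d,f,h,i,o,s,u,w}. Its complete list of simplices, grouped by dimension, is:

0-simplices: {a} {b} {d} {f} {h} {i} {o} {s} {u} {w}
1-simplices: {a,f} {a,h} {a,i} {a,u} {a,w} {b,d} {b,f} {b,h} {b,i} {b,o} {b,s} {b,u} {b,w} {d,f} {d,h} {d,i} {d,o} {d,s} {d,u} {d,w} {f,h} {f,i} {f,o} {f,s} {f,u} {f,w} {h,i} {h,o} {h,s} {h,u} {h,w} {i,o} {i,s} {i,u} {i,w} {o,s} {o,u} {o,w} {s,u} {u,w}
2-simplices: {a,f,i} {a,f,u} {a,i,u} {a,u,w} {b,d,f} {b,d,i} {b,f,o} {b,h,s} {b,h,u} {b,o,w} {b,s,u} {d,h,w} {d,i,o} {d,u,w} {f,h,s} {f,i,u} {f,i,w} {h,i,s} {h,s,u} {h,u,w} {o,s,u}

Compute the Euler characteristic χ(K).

χ(K)=-9

n_0=10 n_1=40 n_2=21
χ=+10−40+21=-9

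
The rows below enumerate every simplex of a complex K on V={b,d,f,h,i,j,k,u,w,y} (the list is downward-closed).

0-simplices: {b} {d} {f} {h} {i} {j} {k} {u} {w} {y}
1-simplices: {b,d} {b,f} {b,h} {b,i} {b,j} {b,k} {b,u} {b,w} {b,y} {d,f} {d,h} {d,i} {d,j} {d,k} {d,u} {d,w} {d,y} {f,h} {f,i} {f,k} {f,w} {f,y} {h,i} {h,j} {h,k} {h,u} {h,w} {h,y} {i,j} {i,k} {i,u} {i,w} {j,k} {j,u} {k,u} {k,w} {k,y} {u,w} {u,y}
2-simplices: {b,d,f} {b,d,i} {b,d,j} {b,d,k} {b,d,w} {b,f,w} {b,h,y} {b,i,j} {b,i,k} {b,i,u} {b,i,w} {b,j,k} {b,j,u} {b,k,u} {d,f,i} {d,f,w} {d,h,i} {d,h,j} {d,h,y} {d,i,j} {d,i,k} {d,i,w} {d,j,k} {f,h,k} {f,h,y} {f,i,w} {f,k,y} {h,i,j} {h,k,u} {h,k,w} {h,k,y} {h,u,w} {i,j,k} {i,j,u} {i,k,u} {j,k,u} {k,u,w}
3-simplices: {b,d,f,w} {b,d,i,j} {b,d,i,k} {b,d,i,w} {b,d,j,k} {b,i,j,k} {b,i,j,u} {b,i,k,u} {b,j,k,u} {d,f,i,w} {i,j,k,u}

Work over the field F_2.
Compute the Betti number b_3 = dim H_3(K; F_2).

n_0=10 n_1=39 n_2=37 n_3=11  [Z2]
∂1: piv[bd,bf,bh,bi,bj,bk,bu,bw,by] rk=9  ker:df,dh,di,dj,dk,du,dw,dy,fh,fi,fk,fw,fy,hi,hj,hk,hu,hw,hy,ij,ik,iu,iw,jk,ju,ku,kw,ky,uw,uy
∂2: piv[bdf,bdi,bdj,bdk,bdw,bfw,bhy,bij,bik,biu,biw,bjk,bju,bku,dfi,dhi,dhj,dhy,fhk,fhy,fky,hku,hkw,huw] rk=24  ker:dfw,dij,dik,diw,djk,fiw,hij,hky,ijk,iju,iku,jku,kuw
∂3: piv[bdfw,bdij,bdik,bdiw,bdjk,bijk,biju,biku,bjku,dfiw] rk=10  ker:ijku
b_3=(11−10)−0=1

b_3=1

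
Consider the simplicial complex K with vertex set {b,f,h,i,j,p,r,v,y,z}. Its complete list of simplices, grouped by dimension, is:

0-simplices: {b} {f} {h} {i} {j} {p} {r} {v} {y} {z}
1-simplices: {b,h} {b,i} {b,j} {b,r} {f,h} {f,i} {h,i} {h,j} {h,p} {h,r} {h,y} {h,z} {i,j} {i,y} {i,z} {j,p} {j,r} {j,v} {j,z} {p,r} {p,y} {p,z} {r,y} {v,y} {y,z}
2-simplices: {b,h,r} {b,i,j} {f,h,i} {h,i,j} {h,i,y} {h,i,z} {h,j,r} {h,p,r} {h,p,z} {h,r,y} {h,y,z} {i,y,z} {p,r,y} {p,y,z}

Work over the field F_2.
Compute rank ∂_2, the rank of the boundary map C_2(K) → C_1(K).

n_0=10 n_1=25 n_2=14  [Z2]
∂1: piv[bh,bi,bj,br,fh,hp,hy,hz,jv] rk=9  ker:fi,hi,hj,hr,ij,iy,iz,jp,jr,jz,pr,py,pz,ry,vy,yz
∂2: piv[bhr,bij,fhi,hij,hiy,hiz,hjr,hpr,hpz,hry,hyz,pry] rk=12  ker:iyz,pyz
rk∂_2=12

rank∂_2=12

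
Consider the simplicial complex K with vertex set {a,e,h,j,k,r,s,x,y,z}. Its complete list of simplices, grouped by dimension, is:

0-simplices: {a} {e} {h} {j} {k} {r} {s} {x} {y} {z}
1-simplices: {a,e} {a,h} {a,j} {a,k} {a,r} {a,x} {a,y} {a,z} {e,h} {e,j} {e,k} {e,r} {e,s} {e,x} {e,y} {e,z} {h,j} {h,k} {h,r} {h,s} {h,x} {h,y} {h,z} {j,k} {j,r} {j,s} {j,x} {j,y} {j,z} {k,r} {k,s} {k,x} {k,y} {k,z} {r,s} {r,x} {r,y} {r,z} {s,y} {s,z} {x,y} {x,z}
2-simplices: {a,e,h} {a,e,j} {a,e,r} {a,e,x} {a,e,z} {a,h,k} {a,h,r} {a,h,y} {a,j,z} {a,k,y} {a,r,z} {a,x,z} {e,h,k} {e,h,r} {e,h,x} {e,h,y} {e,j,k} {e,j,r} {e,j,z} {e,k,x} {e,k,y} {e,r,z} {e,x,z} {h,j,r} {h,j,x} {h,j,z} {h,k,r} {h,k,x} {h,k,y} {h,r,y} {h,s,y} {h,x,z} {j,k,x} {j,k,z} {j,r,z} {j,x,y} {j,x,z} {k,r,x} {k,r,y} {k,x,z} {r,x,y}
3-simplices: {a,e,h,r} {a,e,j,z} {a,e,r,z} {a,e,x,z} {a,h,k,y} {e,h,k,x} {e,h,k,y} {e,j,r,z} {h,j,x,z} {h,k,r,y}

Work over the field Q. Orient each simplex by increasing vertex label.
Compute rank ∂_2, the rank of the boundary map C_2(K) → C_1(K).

rank∂_2=28

n_0=10 n_1=42 n_2=41 n_3=10  [Q]
∂1: piv[ae,ah,aj,ak,ar,ax,ay,az,es] rk=9  ker:eh,ej,ek,er,ex,ey,ez,hj,hk,hr,hs,hx,hy,hz,jk,jr,js,jx,jy,jz,kr,ks,kx,ky,kz,rs,rx,ry,rz,sy,sz,xy,xz
∂2: piv[aeh,aej,aer,aex,aez,ahk,ahr,ahy,ajz,aky,arz,axz,ehk,ehx,ehy,ejk,ejr,ekx,hjr,hjx,hjz,hkr,hry,hsy,jkz,jxy,krx,rxy] rk=28  ker:ehr,ejz,eky,erz,exz,hkx,hky,hxz,jkx,jrz,jxz,kry,kxz
∂3: piv[aehr,aejz,aerz,aexz,ahky,ehkx,ehky,ejrz,hjxz,hkry] rk=10
rk∂_2=28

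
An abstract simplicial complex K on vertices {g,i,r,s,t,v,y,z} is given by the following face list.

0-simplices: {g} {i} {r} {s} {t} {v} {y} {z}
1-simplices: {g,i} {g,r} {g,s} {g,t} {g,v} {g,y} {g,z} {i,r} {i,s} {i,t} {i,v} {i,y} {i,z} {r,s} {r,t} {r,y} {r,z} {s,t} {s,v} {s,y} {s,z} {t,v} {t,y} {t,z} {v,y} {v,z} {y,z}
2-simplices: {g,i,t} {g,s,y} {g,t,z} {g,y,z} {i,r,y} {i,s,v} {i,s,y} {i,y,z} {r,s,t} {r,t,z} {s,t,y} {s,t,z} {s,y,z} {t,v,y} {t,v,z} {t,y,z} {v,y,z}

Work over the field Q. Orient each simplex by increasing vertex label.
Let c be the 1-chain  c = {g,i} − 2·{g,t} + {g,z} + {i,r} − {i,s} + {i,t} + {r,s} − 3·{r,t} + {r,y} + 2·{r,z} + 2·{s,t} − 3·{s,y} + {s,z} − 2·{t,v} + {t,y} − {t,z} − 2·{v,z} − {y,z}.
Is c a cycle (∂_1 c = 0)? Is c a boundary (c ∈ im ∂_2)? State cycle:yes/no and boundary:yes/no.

cycle:yes boundary:yes

n_0=8 n_1=27 n_2=17  [Q]
∂1: piv[gi,gr,gs,gt,gv,gy,gz] rk=7  ker:ir,is,it,iv,iy,iz,rs,rt,ry,rz,st,sv,sy,sz,tv,ty,tz,vy,vz,yz
∂2: piv[git,gsy,gtz,gyz,iry,isv,isy,iyz,rst,rtz,sty,stz,syz,tvy,tvz] rk=15  ker:tyz,vyz
∂1c = 0
c vs im∂2: reduces to 0 ⇒ boundary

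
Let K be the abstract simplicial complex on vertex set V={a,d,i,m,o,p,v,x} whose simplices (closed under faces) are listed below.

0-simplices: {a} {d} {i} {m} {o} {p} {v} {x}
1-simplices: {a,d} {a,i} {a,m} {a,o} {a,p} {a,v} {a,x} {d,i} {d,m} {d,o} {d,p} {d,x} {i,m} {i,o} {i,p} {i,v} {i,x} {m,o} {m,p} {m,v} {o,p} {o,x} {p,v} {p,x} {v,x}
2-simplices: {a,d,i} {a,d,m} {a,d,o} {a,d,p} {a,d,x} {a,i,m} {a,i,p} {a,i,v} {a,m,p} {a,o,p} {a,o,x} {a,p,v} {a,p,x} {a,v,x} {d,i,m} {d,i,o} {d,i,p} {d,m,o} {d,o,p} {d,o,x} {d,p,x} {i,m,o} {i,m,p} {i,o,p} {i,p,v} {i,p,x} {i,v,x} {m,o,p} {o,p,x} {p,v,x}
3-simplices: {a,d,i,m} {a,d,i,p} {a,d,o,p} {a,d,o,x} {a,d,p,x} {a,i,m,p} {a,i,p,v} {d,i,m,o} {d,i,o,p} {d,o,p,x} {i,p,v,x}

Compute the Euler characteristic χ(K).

n_0=8 n_1=25 n_2=30 n_3=11
χ=+8−25+30−11=2

χ(K)=2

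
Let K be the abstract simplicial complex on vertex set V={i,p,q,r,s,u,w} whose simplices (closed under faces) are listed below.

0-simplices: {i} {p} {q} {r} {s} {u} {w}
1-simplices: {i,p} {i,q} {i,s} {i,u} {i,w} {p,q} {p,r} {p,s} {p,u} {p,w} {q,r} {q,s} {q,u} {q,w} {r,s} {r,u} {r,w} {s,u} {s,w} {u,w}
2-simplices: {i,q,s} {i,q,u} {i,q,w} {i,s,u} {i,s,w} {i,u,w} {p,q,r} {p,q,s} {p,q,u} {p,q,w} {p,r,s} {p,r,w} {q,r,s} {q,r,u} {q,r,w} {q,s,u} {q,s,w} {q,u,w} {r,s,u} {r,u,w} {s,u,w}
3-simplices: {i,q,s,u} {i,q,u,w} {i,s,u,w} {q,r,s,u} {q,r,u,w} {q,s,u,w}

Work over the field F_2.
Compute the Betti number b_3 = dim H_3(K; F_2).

b_3=0

n_0=7 n_1=20 n_2=21 n_3=6  [Z2]
∂1: piv[ip,iq,is,iu,iw,pr] rk=6  ker:pq,ps,pu,pw,qr,qs,qu,qw,rs,ru,rw,su,sw,uw
∂2: piv[iqs,iqu,iqw,isu,isw,iuw,pqr,pqs,pqu,pqw,prs,prw,qru] rk=13  ker:qrs,qrw,qsu,qsw,quw,rsu,ruw,suw
∂3: piv[iqsu,iquw,isuw,qrsu,qruw,qsuw] rk=6
b_3=(6−6)−0=0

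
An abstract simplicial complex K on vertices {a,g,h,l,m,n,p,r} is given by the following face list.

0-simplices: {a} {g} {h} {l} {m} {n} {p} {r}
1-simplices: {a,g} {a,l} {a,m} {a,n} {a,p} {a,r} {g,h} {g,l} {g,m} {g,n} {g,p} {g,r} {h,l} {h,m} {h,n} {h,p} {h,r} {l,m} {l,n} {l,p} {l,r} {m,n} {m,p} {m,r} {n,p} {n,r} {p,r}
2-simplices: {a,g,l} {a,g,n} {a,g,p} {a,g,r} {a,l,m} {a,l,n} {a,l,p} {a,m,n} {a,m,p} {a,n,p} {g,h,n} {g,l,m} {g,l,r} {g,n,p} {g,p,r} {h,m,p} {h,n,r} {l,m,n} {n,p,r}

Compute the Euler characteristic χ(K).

n_0=8 n_1=27 n_2=19
χ=+8−27+19=0

χ(K)=0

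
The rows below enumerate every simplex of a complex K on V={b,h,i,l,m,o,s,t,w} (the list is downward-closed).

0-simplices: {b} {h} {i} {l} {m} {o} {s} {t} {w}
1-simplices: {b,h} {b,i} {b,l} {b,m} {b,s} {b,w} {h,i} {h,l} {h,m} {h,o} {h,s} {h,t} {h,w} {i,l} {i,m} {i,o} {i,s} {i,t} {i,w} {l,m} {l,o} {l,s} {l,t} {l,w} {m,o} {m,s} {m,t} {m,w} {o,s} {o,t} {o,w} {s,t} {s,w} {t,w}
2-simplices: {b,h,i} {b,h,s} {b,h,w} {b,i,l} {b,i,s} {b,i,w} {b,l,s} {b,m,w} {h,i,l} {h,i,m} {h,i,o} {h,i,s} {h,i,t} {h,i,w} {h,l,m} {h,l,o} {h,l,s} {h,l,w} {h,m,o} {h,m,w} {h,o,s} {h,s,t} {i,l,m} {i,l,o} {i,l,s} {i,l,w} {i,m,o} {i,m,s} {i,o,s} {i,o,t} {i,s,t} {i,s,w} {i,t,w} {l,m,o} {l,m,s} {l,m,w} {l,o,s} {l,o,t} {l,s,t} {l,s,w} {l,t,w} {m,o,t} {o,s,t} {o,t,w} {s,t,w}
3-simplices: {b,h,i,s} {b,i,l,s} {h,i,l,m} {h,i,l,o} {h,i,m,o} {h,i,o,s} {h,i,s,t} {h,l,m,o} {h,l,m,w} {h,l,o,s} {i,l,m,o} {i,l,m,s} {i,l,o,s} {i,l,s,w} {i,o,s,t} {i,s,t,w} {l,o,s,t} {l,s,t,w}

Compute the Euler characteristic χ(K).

χ(K)=2

n_0=9 n_1=34 n_2=45 n_3=18
χ=+9−34+45−18=2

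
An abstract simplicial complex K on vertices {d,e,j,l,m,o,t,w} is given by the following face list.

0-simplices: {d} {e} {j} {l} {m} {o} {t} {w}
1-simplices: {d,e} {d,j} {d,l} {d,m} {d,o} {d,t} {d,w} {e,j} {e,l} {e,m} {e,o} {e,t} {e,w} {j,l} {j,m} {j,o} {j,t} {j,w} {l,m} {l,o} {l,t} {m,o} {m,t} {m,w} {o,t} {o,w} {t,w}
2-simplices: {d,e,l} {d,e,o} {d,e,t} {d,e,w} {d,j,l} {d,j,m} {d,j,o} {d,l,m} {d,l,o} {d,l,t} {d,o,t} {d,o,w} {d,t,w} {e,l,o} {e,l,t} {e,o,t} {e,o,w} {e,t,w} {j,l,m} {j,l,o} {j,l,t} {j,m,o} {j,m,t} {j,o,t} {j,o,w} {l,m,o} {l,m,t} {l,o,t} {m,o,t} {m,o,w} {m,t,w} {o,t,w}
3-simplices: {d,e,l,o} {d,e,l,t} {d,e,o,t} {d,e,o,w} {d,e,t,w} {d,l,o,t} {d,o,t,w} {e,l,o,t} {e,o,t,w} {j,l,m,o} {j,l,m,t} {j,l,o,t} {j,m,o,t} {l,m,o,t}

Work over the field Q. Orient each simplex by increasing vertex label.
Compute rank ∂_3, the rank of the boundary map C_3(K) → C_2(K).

n_0=8 n_1=27 n_2=32 n_3=14  [Q]
∂1: piv[de,dj,dl,dm,do,dt,dw] rk=7  ker:ej,el,em,eo,et,ew,jl,jm,jo,jt,jw,lm,lo,lt,mo,mt,mw,ot,ow,tw
∂2: piv[del,deo,det,dew,djl,djm,djo,dlm,dlo,dlt,dot,dow,dtw,jlt,jmo,jmt,jow,mow] rk=18  ker:elo,elt,eot,eow,etw,jlm,jlo,jot,lmo,lmt,lot,mot,mtw,otw
∂3: piv[delo,delt,deot,deow,detw,dlot,dotw,jlmo,jlmt,jlot,jmot] rk=11  ker:elot,eotw,lmot
rk∂_3=11

rank∂_3=11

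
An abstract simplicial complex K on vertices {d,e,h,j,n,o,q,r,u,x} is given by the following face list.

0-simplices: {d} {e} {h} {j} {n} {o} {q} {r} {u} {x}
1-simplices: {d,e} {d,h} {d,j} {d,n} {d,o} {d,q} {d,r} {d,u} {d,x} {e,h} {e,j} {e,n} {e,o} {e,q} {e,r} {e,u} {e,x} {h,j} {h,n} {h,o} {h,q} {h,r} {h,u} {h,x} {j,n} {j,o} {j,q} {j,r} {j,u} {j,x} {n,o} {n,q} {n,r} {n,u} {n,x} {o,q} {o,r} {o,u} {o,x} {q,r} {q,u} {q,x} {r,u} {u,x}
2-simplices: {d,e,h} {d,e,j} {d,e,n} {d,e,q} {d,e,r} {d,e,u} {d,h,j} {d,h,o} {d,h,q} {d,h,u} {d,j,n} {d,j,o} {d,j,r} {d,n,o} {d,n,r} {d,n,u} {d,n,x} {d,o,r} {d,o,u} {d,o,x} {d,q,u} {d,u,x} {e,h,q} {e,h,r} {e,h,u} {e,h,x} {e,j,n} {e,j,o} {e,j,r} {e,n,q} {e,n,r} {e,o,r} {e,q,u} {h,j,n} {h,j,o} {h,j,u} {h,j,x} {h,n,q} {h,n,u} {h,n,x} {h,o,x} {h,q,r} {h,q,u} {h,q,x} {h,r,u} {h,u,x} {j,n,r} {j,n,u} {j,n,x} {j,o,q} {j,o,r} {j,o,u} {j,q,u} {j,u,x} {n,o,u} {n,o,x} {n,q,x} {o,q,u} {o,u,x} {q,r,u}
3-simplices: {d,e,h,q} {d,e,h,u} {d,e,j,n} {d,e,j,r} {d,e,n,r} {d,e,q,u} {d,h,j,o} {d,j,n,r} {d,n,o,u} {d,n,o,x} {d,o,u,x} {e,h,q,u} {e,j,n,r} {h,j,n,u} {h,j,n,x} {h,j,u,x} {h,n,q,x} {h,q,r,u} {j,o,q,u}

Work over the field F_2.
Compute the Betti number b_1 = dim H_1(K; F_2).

n_0=10 n_1=44 n_2=60 n_3=19  [Z2]
∂1: piv[de,dh,dj,dn,do,dq,dr,du,dx] rk=9  ker:eh,ej,en,eo,eq,er,eu,ex,hj,hn,ho,hq,hr,hu,hx,jn,jo,jq,jr,ju,jx,no,nq,nr,nu,nx,oq,or,ou,ox,qr,qu,qx,ru,ux
∂2: piv[deh,dej,den,deq,der,deu,dhj,dho,dhq,dhu,djn,djo,djr,dno,dnr,dnu,dnx,dor,dou,dox,dqu,dux,ehr,ehx,ejo,enq,hjn,hju,hjx,hnx,hqr,hqx,hru,joq,jqu] rk=35  ker:ehq,ehu,ejn,ejr,enr,eor,equ,hjo,hnq,hnu,hox,hqu,hux,jnr,jnu,jnx,jor,jou,jux,nou,nox,nqx,oqu,oux,qru
∂3: piv[dehq,dehu,dejn,dejr,denr,dequ,dhjo,djnr,dnou,dnox,doux,ehqu,hjnu,hjnx,hjux,hnqx,hqru,joqu] rk=18  ker:ejnr
b_1=(44−9)−35=0

b_1=0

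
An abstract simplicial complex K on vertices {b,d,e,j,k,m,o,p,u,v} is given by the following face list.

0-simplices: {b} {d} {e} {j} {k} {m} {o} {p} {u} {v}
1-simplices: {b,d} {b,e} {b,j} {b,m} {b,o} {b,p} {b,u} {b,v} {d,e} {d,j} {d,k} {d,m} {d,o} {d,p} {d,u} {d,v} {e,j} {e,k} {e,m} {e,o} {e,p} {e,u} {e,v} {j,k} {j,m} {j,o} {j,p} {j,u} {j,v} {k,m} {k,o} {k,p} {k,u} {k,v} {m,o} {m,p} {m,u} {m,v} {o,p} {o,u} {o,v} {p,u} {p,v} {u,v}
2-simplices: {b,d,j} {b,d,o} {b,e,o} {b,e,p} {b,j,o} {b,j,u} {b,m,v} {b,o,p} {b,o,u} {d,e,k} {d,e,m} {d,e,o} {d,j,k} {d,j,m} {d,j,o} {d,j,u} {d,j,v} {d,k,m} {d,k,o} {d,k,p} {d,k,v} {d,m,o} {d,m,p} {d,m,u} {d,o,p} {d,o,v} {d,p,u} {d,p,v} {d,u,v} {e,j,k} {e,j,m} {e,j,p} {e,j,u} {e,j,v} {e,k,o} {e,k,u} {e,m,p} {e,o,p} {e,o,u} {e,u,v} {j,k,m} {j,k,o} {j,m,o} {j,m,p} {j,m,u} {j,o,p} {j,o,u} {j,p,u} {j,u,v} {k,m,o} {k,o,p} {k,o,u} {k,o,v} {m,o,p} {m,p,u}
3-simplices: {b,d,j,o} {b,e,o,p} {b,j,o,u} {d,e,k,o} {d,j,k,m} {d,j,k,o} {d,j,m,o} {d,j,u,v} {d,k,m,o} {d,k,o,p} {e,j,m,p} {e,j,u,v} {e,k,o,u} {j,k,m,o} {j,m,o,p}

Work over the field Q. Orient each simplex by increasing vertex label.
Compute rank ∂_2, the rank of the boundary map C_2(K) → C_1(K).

rank∂_2=33

n_0=10 n_1=44 n_2=55 n_3=15  [Q]
∂1: piv[bd,be,bj,bm,bo,bp,bu,bv,dk] rk=9  ker:de,dj,dm,do,dp,du,dv,ej,ek,em,eo,ep,eu,ev,jk,jm,jo,jp,ju,jv,km,ko,kp,ku,kv,mo,mp,mu,mv,op,ou,ov,pu,pv,uv
∂2: piv[bdj,bdo,beo,bep,bjo,bju,bmv,bop,bou,dek,dem,deo,djk,djm,dju,djv,dkm,dko,dkp,dkv,dmo,dmp,dmu,dop,dov,dpu,dpv,duv,ejk,ejp,eju,ejv,eku] rk=33  ker:djo,ejm,eko,emp,eop,eou,euv,jkm,jko,jmo,jmp,jmu,jop,jou,jpu,juv,kmo,kop,kou,kov,mop,mpu
∂3: piv[bdjo,beop,bjou,deko,djkm,djko,djmo,djuv,dkmo,dkop,ejmp,ejuv,ekou,jmop] rk=14  ker:jkmo
rk∂_2=33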